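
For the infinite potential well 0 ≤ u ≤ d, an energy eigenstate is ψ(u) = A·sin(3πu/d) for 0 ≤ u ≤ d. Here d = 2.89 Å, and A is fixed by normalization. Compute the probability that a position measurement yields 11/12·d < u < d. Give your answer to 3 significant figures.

P = ∫_{11/12·d}^{d} |ψ(u)|² du.
Since A² = 1/(d/2), this is the region integral divided by the full normalization integral.
Let t = u/d; then A² and the length scale cancel, so P = ∫_{11/12}^{1} sin(3·π·t)^2 dt ÷ ∫_{0}^{1} sin(3·π·t)^2 dt.
Using ∫ sin(3·π·t)^2 dt = t/2 - sin(6·π·t)/(12·π), the numerator is 1/24 - 1/(12·π) and the denominator is 1/2.
Taking the ratio, P = (-2 + π)/(12·π).

P ≈ 0.0303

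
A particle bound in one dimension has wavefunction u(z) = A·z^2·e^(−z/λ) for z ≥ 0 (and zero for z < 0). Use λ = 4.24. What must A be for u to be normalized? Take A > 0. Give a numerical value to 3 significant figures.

A ≈ 0.0312

Require ∫ |u|² dz = 1 over the whole domain.
Recall ∫₀^∞ z^m e^(−z/β) dz = m!·β^(m+1), the integral (without the A² prefactor) comes out to 3·λ^5/4.
So A² = (3·λ^5/4)^(−1).
With λ = 4.24: A² = 0.0009730 and A = 0.03119.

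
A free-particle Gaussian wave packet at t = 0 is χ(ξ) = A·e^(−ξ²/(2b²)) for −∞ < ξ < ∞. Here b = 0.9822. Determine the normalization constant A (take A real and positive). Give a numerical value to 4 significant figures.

The normalization condition is ∫|χ|² dξ = 1 from −∞ to ∞.
With ∫_{−∞}^{∞} ξ^(2m) e^(−αξ²) dξ = (2m−1)!!·√π / (2^m α^(m+1/2)), ∫|χ|² dξ = A²·(√(π)·b).
So A² = (√(π)·b)^(−1).
With b = 0.9822: A² = 0.57441 and A = 0.75790.

A ≈ 0.7579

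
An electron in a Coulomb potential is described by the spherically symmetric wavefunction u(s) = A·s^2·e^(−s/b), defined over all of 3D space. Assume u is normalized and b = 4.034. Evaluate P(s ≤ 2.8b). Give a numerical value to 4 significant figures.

P ≈ 0.3297

Integrate the radial probability density 4πs²|u|² over s ≤ 2.8b.
Normalization gives A² = 1/(45·π·b^7/2).
In terms of t = s/b (A², 4π and the length scale all cancel between numerator and denominator), P = [∫_{0}^{2.8} t^6·e^(-2·t) dt] / [∫_{0}^{∞} t^6·e^(-2·t) dt].
With ∫ t^6·e^(-2·t) dt = -(4·t^6 + 12·t^5 + 30·t^4 + 60·t^3 + 90·t^2 + 90·t + 45)·e^(-2·t)/8 + C, the region integral is ≈ 1.85480 and the full one is 45/8.
Taking the ratio yields P = 0.32974.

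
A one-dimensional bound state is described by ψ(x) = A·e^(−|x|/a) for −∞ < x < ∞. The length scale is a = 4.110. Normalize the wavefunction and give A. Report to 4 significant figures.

Normalization requires ∫|ψ|² dx = 1, integrated from −∞ to ∞.
With ψ = A·e^(−|x|/a), the integral evaluates to A²·[a].
Substituting a = 4.110 gives A² = 0.24331, so A = 0.49326.

A ≈ 0.4933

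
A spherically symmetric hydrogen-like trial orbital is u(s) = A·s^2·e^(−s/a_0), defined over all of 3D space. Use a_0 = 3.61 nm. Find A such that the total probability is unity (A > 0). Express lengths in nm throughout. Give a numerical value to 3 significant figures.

We need A² ∫|f|² 4πs² ds = 1, taking the integral from 0 to ∞.
In 3D with spherical symmetry the volume element is 4πs² ds.
With ∫₀^∞ s^6 e^(−αs) ds = 6!/α^7, ∫|u|² 4πs² ds = A²·(45·π·a_0^7/2).
Substituting a_0 = 3.61 gives A² = 0.000001771, so A = 0.001331.

A ≈ 0.00133 nm^(-7/2)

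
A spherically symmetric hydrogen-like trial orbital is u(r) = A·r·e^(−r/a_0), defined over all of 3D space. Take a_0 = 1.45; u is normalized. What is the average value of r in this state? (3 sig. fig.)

The expectation value is the |u|²-weighted average of r: ∫ r|u|² 4πr² dr.
Recall ∫₀^∞ r^m e^(−r/β) dr = m!·β^(m+1), evaluating both integrals, ⟨r⟩ = 5·a_0/2.
Putting a_0 = 1.45 gives 3.625.

⟨r⟩ ≈ 3.63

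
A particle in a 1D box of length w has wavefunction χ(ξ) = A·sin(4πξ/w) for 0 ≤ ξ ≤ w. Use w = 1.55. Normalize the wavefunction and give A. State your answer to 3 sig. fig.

A ≈ 1.14

We need A² ∫|f|² dξ = 1, taking the integral from 0 to w.
Using sin²θ = (1 − cos 2θ)/2, with χ = A·sin(4πξ/w), the integral evaluates to A²·[w/2].
So A² = (w/2)^(−1).
Plugging in w = 1.55 yields A = 1.136.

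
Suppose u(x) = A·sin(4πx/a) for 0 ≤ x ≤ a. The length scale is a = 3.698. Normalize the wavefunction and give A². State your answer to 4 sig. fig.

Require ∫ |u|² dx = 1 over the whole domain.
With ∫₀^a sin²(nπx/a) dx = a/2, ∫|u|² dx = A²·(a/2).
Setting this equal to 1 gives A² = 1/(a/2).
Substituting a = 3.698 gives A² = 0.54083, so A = 0.73541.

A^2 ≈ 0.5408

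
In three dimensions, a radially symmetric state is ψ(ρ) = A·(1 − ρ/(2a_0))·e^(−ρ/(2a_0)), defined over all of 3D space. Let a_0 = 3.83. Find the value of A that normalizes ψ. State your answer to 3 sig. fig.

A ≈ 0.0266

The normalization condition is ∫|ψ|² 4πρ² dρ = 1 from 0 to ∞.
Carrying out the integral gives A² · 8·π·a_0^3.
Setting this equal to 1 gives A² = 1/(8·π·a_0^3).
Plugging in a_0 = 3.83 yields A = 0.02661.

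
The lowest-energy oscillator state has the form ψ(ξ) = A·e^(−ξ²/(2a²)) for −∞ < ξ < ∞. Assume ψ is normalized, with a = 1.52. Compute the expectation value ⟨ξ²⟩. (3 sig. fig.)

⟨ξ^2⟩ ≈ 1.16

⟨ξ²⟩ = ∫ ξ^2 |ψ|² dξ over the full domain.
With ∫_{−∞}^{∞} ξ^(2m) e^(−αξ²) dξ = (2m−1)!!·√π / (2^m α^(m+1/2)), since the A² factors cancel between numerator and denominator, ⟨ξ²⟩ = a^2/2.
With a = 1.52, ⟨ξ^2⟩ = 1.155.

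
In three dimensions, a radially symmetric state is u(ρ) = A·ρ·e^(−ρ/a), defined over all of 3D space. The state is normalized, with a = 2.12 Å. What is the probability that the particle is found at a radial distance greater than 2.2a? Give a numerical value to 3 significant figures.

P = ∫ |u|² 4πρ² dρ over ρ > 2.2a.
The full normalization integral is A²·[3·π·a^5] = 1, fixing A².
Substituting t = ρ/a, A², 4π and the length scale all cancel in the ratio: P = ∫_{2.2}^{∞} t^4·e^(-2·t) dt / ∫_{0}^{∞} t^4·e^(-2·t) dt.
Using ∫ t^4·e^(-2·t) dt = -(t^4/2 + t^3 + 3·t^2/2 + 3·t/2 + 3/4)·e^(-2·t), the numerator is ≈ 0.41339 and the denominator is 3/4.
This evaluates to P = 0.5512.

P ≈ 0.551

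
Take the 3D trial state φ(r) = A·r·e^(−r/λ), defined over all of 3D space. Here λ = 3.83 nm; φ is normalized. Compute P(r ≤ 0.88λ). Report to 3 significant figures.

P ≈ 0.0336

With dV = 4πr²dr, the probability is ∫|φ|² dV over r ≤ 0.88λ.
Normalization gives A² = 1/(3·π·λ^5).
Let u = r/λ; then A², 4π and the length scale all cancel, so P = ∫_{0}^{0.88} u^4·e^(-2·u) du ÷ ∫_{0}^{∞} u^4·e^(-2·u) du.
With ∫ u^4·e^(-2·u) du = -(u^4/2 + u^3 + 3·u^2/2 + 3·u/2 + 3/4)·e^(-2·u) + C, the region integral is ≈ 0.025189 and the full one is 3/4.
Taking the ratio yields P = 0.03359.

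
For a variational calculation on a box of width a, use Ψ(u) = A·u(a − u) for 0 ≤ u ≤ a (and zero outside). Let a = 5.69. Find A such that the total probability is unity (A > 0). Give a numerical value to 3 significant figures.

Require ∫ |Ψ|² du = 1 over the whole domain.
Carrying out the integral gives A² · a^5/30.
Hence A² = 1/[a^5/30].
Substituting a = 5.69 gives A² = 0.005030, so A = 0.07092.

A ≈ 0.0709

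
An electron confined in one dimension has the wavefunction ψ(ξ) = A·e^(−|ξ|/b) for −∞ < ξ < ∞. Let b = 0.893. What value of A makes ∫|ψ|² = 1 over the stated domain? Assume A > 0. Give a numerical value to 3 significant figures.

Require ∫ |ψ|² dξ = 1 over the whole domain.
Recall ∫₀^∞ ξ^m e^(−ξ/β) dξ = m!·β^(m+1), carrying out the integral gives A² · b.
Setting this equal to 1 gives A² = 1/(b).
Plugging in b = 0.893 yields A = 1.058.

A ≈ 1.06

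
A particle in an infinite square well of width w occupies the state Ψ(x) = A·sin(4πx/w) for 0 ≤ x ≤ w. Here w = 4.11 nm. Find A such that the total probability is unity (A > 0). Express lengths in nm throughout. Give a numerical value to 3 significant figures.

Normalization requires ∫|Ψ|² dx = 1, integrated from 0 to w.
With Ψ = A·sin(4πx/w), the integral evaluates to A²·[w/2].
Plugging in w = 4.11 yields A = 0.6976.

A ≈ 0.698 nm^(-1/2)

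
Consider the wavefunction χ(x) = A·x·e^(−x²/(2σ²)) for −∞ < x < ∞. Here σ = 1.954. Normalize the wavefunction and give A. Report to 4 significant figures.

A ≈ 0.3889

The normalization condition is ∫|χ|² dx = 1 from −∞ to ∞.
Differentiating ∫e^(−αx²) dx = √(π/α) under α to get the higher moments, the integral (without the A² prefactor) comes out to √(π)·σ^3/2.
Setting this equal to 1 gives A² = 1/(√(π)·σ^3/2).
Substituting σ = 1.954 gives A² = 0.15125, so A = 0.38890.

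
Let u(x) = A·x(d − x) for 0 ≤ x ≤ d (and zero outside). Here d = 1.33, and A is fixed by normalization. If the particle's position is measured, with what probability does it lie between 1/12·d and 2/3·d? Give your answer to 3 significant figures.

|u|² is the probability density, so P = ∫_{1/12·d}^{2/3·d} |u|² dx.
Since A² = 1/(d^5/30), this is the region integral divided by the full normalization integral.
Let t = x/d; then A² and the length scale cancel, so P = ∫_{1/12}^{2/3} t^2·(1 - t)^2 dt ÷ ∫_{0}^{1} t^2·(1 - t)^2 dt.
An antiderivative of t^2·(1 - t)^2 is t^3·(6·t^2 - 15·t + 10)/30; evaluating from 1/12 to 2/3 gives ≈ 0.026168, while the full integral is 1/30.
This works out to P = 0.7850.

P ≈ 0.785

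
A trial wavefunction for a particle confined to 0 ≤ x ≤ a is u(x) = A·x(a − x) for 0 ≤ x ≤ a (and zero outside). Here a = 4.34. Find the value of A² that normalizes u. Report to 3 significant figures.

A^2 ≈ 0.0195

The normalization condition is ∫|u|² dx = 1 from 0 to a.
Expanding the polynomial and integrating term by term, the integral (without the A² prefactor) comes out to a^5/30.
So A² = (a^5/30)^(−1).
Substituting a = 4.34 gives A² = 0.01948, so A = 0.1396.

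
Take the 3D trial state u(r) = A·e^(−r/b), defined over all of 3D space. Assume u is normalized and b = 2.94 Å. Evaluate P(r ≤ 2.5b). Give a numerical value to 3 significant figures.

P ≈ 0.875

With dV = 4πr²dr, the probability is ∫|u|² dV over r ≤ 2.5b.
Normalization gives A² = 1/(π·b^3).
Substituting t = r/b, A², 4π and the length scale all cancel in the ratio: P = ∫_{0}^{2.5} t^2·e^(-2·t) dt / ∫_{0}^{∞} t^2·e^(-2·t) dt.
An antiderivative of t^2·e^(-2·t) is -(2·t^2 + 2·t + 1)·e^(-2·t)/4; evaluating from 0 to 2.5 gives 1/4 - 37·e^(-5)/8, while the full integral is 1/4.
The region integral divided by the full integral gives P = 0.8753.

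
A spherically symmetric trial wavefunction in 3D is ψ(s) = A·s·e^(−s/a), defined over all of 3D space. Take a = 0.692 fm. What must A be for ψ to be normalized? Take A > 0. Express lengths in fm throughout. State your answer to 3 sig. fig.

Normalization requires ∫|ψ|² 4πs² ds = 1, integrated from 0 to ∞.
The angular integral contributes 4π, leaving ∫₀^∞ s²|ψ|² ds.
Using ∫₀^∞ sⁿ e^(−αs) ds = n!/αⁿ⁺¹, ∫|ψ|² 4πs² ds = A²·(3·π·a^5).
So A² = (3·π·a^5)^(−1).
With a = 0.692: A² = 0.6686 and A = 0.8177.

A ≈ 0.818 fm^(-5/2)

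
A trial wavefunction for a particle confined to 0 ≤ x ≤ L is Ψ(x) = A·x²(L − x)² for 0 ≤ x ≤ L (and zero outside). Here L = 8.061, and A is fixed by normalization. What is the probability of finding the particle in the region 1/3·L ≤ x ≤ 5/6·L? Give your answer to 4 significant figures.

P ≈ 0.8462

P = ∫_{1/3·L}^{5/6·L} |Ψ(x)|² dx.
The normalization integral ∫|Ψ|²dx over the whole domain equals L^9/630·A², and A² cancels in the ratio.
Let u = x/L; then A² and the length scale cancel, so P = ∫_{1/3}^{5/6} u^4·(1 - u)^4 du ÷ ∫_{0}^{1} u^4·(1 - u)^4 du.
Using ∫ u^4·(1 - u)^4 du = u^5·(70·u^4 - 315·u^3 + 540·u^2 - 420·u + 126)/630, the numerator is ≈ 0.00134318 and the denominator is 1/630.
This works out to P = 0.84620.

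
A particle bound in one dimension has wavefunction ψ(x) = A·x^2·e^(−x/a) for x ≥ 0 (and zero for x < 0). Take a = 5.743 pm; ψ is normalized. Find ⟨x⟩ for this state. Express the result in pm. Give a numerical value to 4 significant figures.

⟨x⟩ ≈ 14.36 pm

The expectation value is the |ψ|²-weighted average of x: ∫ x|ψ|² dx.
The ratio of the moment integral to the normalization integral gives ⟨x⟩ = 5·a/2.
With a = 5.743, ⟨x⟩ = 14.358.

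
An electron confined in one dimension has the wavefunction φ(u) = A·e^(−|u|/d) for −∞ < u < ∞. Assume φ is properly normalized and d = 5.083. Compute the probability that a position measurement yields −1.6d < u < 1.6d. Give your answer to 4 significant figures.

P = ∫_{−1.6d}^{1.6d} |φ(u)|² du.
With A² fixed by ∫|φ|² = 1, i.e. A² = (d)^(−1), substitute and integrate.
By symmetry take twice the u ≥ 0 contribution in numerator and denominator; the 2's cancel. In terms of t = u/d (A² and the length scale cancel between numerator and denominator), P = [∫_{0}^{1.6} e^(-2·t) dt] / [∫_{0}^{∞} e^(-2·t) dt].
With ∫ e^(-2·t) dt = -e^(-2·t)/2 + C, the region integral is 1/2 - e^(-16/5)/2 and the full one is 1/2.
Taking the ratio, P = 0.95924.

P ≈ 0.9592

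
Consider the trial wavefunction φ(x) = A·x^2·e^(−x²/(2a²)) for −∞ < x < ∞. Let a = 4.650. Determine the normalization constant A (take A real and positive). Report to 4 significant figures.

The normalization condition is ∫|φ|² dx = 1 from −∞ to ∞.
Using the Gaussian integral ∫_{−∞}^{∞} e^(−αx²) dx = √(π/α), with φ = A·x^2·e^(−x²/(2a²)), the integral evaluates to A²·[3·√(π)·a^5/4].
Plugging in a = 4.650 yields A = 0.018602.

A ≈ 0.01860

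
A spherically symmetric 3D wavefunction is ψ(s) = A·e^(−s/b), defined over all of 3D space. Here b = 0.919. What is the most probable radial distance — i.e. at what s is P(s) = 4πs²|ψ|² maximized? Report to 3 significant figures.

The maximum of P(s) = 4πs²|ψ|² occurs where its derivative vanishes.
Solving yields s = b.
With b = 0.919, the most probable radial distance is 0.9190.

s ≈ 0.919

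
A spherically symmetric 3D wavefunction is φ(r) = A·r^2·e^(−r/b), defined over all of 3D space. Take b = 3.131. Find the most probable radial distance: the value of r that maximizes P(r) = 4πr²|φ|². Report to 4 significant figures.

Differentiate P(r) = 4πr²|φ|² with respect to r and set to zero.
Solving yields r = 3·b.
With b = 3.131, the most probable radial distance is 9.3930.

r ≈ 9.393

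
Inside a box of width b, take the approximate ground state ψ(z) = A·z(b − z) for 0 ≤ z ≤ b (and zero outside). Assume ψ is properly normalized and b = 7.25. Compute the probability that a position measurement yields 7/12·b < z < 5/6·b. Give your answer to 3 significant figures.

P ≈ 0.311

The probability is P = ∫ |ψ|² dz over [7/12·b, 5/6·b].
With A² fixed by ∫|ψ|² = 1, i.e. A² = (b^5/30)^(−1), substitute and integrate.
In terms of u = z/b (A² and the length scale cancel between numerator and denominator), P = [∫_{7/12}^{5/6} u^2·(1 - u)^2 du] / [∫_{0}^{1} u^2·(1 - u)^2 du].
With ∫ u^2·(1 - u)^2 du = u^3·(6·u^2 - 15·u + 10)/30 + C, the region integral is ≈ 0.010371 and the full one is 1/30.
Taking the ratio, P = 0.3111.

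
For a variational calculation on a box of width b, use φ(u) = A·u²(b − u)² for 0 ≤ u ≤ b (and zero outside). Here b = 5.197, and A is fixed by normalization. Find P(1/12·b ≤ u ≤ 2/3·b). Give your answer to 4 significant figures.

P ≈ 0.8548

|φ|² is the probability density, so P = ∫_{1/12·b}^{2/3·b} |φ|² du.
Since A² = 1/(b^9/630), this is the region integral divided by the full normalization integral.
Substituting t = u/b, A² and the length scale cancel in the ratio: P = ∫_{1/12}^{2/3} t^4·(1 - t)^4 dt / ∫_{0}^{1} t^4·(1 - t)^4 dt.
Using ∫ t^4·(1 - t)^4 dt = t^5·(70·t^4 - 315·t^3 + 540·t^2 - 420·t + 126)/630, the numerator is ≈ 0.00135678 and the denominator is 1/630.
The result is P = 0.85477.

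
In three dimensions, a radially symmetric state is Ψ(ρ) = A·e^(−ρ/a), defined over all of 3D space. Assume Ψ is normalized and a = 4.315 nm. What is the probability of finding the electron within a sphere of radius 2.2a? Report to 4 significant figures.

P ≈ 0.8149

Integrate the radial probability density 4πρ²|Ψ|² over ρ ≤ 2.2a.
Normalization gives A² = 1/(π·a^3).
In terms of u = ρ/a (A², 4π and the length scale all cancel between numerator and denominator), P = [∫_{0}^{2.2} u^2·e^(-2·u) du] / [∫_{0}^{∞} u^2·e^(-2·u) du].
An antiderivative of u^2·e^(-2·u) is -(2·u^2 + 2·u + 1)·e^(-2·u)/4; evaluating from 0 to 2.2 gives 1/4 - 377·e^(-22/5)/100, while the full integral is 1/4.
This evaluates to P = 0.81486.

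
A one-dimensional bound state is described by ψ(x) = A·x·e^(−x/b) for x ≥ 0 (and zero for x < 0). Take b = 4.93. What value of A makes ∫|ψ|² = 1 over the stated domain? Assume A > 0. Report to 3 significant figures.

Normalization requires ∫|ψ|² dx = 1, integrated from 0 to ∞.
Using ∫₀^∞ xⁿ e^(−αx) dx = n!/αⁿ⁺¹, the integral (without the A² prefactor) comes out to b^3/4.
So A² = (b^3/4)^(−1).
With b = 4.93: A² = 0.03338 and A = 0.1827.

A ≈ 0.183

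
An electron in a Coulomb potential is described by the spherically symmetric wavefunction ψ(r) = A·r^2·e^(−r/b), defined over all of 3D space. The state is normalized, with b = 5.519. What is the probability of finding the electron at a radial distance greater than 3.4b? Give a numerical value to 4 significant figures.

Integrate the radial probability density 4πr²|ψ|² over r > 3.4b.
The full normalization integral is A²·[45·π·b^7/2] = 1, fixing A².
Let u = r/b; then A², 4π and the length scale all cancel, so P = ∫_{3.4}^{∞} u^6·e^(-2·u) du ÷ ∫_{0}^{∞} u^6·e^(-2·u) du.
With ∫ u^6·e^(-2·u) du = -(4·u^6 + 12·u^5 + 30·u^4 + 60·u^3 + 90·u^2 + 90·u + 45)·e^(-2·u)/8 + C, the region integral is ≈ 2.69953 and the full one is 45/8.
This evaluates to P = 0.47992.

P ≈ 0.4799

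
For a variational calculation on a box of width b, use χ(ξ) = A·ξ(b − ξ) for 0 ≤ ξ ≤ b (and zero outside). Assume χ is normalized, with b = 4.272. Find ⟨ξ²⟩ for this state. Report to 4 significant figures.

⟨ξ²⟩ = ∫ ξ^2 |χ|² dξ over the full domain.
Evaluating both integrals, ⟨ξ²⟩ = 2·b^2/7.
With b = 4.272, ⟨ξ^2⟩ = 5.2143.

⟨ξ^2⟩ ≈ 5.214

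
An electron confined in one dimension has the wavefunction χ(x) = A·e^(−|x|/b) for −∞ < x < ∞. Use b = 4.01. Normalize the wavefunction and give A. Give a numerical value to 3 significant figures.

A ≈ 0.499

Normalization requires ∫|χ|² dx = 1, integrated from −∞ to ∞.
∫|χ|² dx = A²·(b).
Setting this equal to 1 gives A² = 1/(b).
With b = 4.01: A² = 0.2494 and A = 0.4994.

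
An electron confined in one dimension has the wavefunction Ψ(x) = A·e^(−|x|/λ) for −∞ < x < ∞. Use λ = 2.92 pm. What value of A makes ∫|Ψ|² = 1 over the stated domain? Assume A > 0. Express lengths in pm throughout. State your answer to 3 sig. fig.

We need A² ∫|f|² dx = 1, taking the integral from −∞ to ∞.
Using ∫₀^∞ xⁿ e^(−αx) dx = n!/αⁿ⁺¹, with Ψ = A·e^(−|x|/λ), the integral evaluates to A²·[λ].
With λ = 2.92: A² = 0.3425 and A = 0.5852.

A ≈ 0.585 pm^(-1/2)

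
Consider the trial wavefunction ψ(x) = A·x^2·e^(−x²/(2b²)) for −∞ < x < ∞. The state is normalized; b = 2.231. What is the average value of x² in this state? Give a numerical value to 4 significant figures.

⟨x²⟩ = ∫ x^2 |ψ|² dx over the full domain.
With ∫_{−∞}^{∞} x^(2m) e^(−αx²) dx = (2m−1)!!·√π / (2^m α^(m+1/2)), the ratio of the moment integral to the normalization integral gives ⟨x²⟩ = 5·b^2/2.
With b = 2.231, ⟨x^2⟩ = 12.443.

⟨x^2⟩ ≈ 12.44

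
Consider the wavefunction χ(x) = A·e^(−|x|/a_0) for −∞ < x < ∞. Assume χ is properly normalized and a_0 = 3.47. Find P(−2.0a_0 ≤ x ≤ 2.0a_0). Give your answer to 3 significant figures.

P ≈ 0.982

P = ∫_{−2.0a_0}^{2.0a_0} |χ(x)|² dx.
The normalization integral ∫|χ|²dx over the whole domain equals a_0·A², and A² cancels in the ratio.
Both integrals are even about x = 0, so only the x ≥ 0 halves are needed (the factors of 2 cancel). Let u = x/a_0; then A² and the length scale cancel, so P = ∫_{0}^{2.0} e^(-2·u) du ÷ ∫_{0}^{∞} e^(-2·u) du.
Using ∫ e^(-2·u) du = -e^(-2·u)/2, the numerator is 1/2 - e^(-4)/2 and the denominator is 1/2.
The result is P = 0.9817.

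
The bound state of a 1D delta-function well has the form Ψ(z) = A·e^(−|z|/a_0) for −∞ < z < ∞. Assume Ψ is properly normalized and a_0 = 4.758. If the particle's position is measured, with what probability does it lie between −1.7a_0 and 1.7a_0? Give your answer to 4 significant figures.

P = ∫_{−1.7a_0}^{1.7a_0} |Ψ(z)|² dz.
The normalization integral ∫|Ψ|²dz over the whole domain equals a_0·A², and A² cancels in the ratio.
Both integrals are even about z = 0, so only the z ≥ 0 halves are needed (the factors of 2 cancel). Let u = z/a_0; then A² and the length scale cancel, so P = ∫_{0}^{1.7} e^(-2·u) du ÷ ∫_{0}^{∞} e^(-2·u) du.
An antiderivative of e^(-2·u) is -e^(-2·u)/2; evaluating from 0 to 1.7 gives 1/2 - e^(-17/5)/2, while the full integral is 1/2.
Taking the ratio, P = 0.96663.

P ≈ 0.9666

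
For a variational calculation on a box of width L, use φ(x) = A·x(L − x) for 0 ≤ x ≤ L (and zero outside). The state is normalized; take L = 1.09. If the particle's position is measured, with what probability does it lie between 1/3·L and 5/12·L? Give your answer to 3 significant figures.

P ≈ 0.137

|φ|² is the probability density, so P = ∫_{1/3·L}^{5/12·L} |φ|² dx.
With A² fixed by ∫|φ|² = 1, i.e. A² = (L^5/30)^(−1), substitute and integrate.
In terms of u = x/L (A² and the length scale cancel between numerator and denominator), P = [∫_{1/3}^{5/12} u^2·(1 - u)^2 du] / [∫_{0}^{1} u^2·(1 - u)^2 du].
An antiderivative of u^2·(1 - u)^2 is u^3·(6·u^2 - 15·u + 10)/30; evaluating from 1/3 to 5/12 gives ≈ 0.0045581, while the full integral is 1/30.
Evaluating gives P = 0.1367.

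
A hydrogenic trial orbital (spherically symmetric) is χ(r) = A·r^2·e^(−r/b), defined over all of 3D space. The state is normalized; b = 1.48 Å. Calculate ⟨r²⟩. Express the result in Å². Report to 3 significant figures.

By definition ⟨r²⟩ = ∫ r^2 |χ(r)|² 4πr² dr.
Recall ∫₀^∞ r^m e^(−r/β) dr = m!·β^(m+1), since the A² factors cancel between numerator and denominator, ⟨r²⟩ = 14·b^2.
Putting b = 1.48 gives 30.67.

⟨r^2⟩ ≈ 30.7 Å^2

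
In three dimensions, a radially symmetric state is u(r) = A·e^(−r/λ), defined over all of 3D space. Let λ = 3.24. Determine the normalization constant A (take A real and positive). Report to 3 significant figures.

We need A² ∫|f|² 4πr² dr = 1, taking the integral from 0 to ∞.
(Spherical symmetry: dV = 4πr² dr.)
The integral (without the A² prefactor) comes out to π·λ^3.
With λ = 3.24: A² = 0.009359 and A = 0.09674.

A ≈ 0.0967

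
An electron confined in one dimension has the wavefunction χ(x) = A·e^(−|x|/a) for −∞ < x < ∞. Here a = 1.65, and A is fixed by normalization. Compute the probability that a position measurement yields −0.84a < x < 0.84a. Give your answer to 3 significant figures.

P = ∫_{−0.84a}^{0.84a} |χ(x)|² dx.
With A² fixed by ∫|χ|² = 1, i.e. A² = (a)^(−1), substitute and integrate.
By symmetry take twice the x ≥ 0 contribution in numerator and denominator; the 2's cancel. In terms of u = x/a (A² and the length scale cancel between numerator and denominator), P = [∫_{0}^{0.84} e^(-2·u) du] / [∫_{0}^{∞} e^(-2·u) du].
With ∫ e^(-2·u) du = -e^(-2·u)/2 + C, the region integral is 1/2 - e^(-42/25)/2 and the full one is 1/2.
Taking the ratio, P = 0.8136.

P ≈ 0.814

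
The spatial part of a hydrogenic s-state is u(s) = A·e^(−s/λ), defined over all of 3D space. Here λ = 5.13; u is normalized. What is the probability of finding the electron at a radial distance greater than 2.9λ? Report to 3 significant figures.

P ≈ 0.0715

With dV = 4πs²ds, the probability is ∫|u|² dV over s > 2.9λ.
Normalization gives A² = 1/(π·λ^3).
Let t = s/λ; then A², 4π and the length scale all cancel, so P = ∫_{2.9}^{∞} t^2·e^(-2·t) dt ÷ ∫_{0}^{∞} t^2·e^(-2·t) dt.
With ∫ t^2·e^(-2·t) dt = -(2·t^2 + 2·t + 1)·e^(-2·t)/4 + C, the region integral is 1181·e^(-29/5)/200 and the full one is 1/4.
The region integral divided by the full integral gives P = 0.07151.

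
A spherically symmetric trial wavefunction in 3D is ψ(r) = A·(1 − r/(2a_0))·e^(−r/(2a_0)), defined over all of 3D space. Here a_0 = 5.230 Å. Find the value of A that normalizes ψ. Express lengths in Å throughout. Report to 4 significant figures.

A ≈ 0.01668 Å^(-3/2)

The normalization condition is ∫|ψ|² 4πr² dr = 1 from 0 to ∞.
The angular integral contributes 4π, leaving ∫₀^∞ r²|ψ|² dr.
With ψ = A·(1 − r/(2a_0))·e^(−r/(2a_0)), the integral evaluates to A²·[8·π·a_0^3].
Hence A² = 1/[8·π·a_0^3].
Substituting a_0 = 5.230 gives A² = 0.00027813, so A = 0.016677.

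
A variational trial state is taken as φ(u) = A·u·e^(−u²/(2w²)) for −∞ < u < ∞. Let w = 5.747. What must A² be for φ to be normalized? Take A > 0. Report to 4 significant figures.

A^2 ≈ 0.005945

The normalization condition is ∫|φ|² du = 1 from −∞ to ∞.
∫|φ|² du = A²·(√(π)·w^3/2).
Substituting w = 5.747 gives A² = 0.0059447, so A = 0.077102.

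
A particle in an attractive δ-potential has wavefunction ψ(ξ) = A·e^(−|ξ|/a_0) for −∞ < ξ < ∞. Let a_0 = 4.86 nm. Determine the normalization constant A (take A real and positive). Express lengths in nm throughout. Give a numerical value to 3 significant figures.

We need A² ∫|f|² dξ = 1, taking the integral from −∞ to ∞.
Recall ∫₀^∞ ξ^m e^(−ξ/β) dξ = m!·β^(m+1), with ψ = A·e^(−|ξ|/a_0), the integral evaluates to A²·[a_0].
Setting this equal to 1 gives A² = 1/(a_0).
Substituting a_0 = 4.86 gives A² = 0.2058, so A = 0.4536.

A ≈ 0.454 nm^(-1/2)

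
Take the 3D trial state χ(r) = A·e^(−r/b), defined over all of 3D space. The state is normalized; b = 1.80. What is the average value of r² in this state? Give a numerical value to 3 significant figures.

⟨r²⟩ = ∫ r^2 |χ|² 4πr² dr over the full domain.
Using ∫₀^∞ rⁿ e^(−αr) dr = n!/αⁿ⁺¹, the ratio of the moment integral to the normalization integral gives ⟨r²⟩ = 3·b^2.
With b = 1.80, ⟨r^2⟩ = 9.720.

⟨r^2⟩ ≈ 9.72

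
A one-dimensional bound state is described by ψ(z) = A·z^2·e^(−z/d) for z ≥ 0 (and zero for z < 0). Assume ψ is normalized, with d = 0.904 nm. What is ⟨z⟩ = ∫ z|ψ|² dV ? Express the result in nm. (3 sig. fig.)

⟨z⟩ ≈ 2.26 nm

By definition ⟨z⟩ = ∫ z |ψ(z)|² dz.
With ∫₀^∞ z^5 e^(−αz) dz = 5!/α^6, the ratio of the moment integral to the normalization integral gives ⟨z⟩ = 5·d/2.
Putting d = 0.904 gives 2.260.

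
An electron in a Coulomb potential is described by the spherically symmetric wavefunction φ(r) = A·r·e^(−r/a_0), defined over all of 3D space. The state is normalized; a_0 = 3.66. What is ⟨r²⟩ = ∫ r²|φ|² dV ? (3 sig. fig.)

By definition ⟨r²⟩ = ∫ r^2 |φ(r)|² 4πr² dr.
Since the A² factors cancel between numerator and denominator, ⟨r²⟩ = 15·a_0^2/2.
With a_0 = 3.66, ⟨r^2⟩ = 100.5.

⟨r^2⟩ ≈ 100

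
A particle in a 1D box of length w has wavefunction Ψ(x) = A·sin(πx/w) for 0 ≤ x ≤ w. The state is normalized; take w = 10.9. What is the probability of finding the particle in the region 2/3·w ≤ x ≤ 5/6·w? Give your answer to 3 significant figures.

P = ∫_{2/3·w}^{5/6·w} |Ψ(x)|² dx.
The normalization integral ∫|Ψ|²dx over the whole domain equals w/2·A², and A² cancels in the ratio.
Let u = x/w; then A² and the length scale cancel, so P = ∫_{2/3}^{5/6} sin(π·u)^2 du ÷ ∫_{0}^{1} sin(π·u)^2 du.
With ∫ sin(π·u)^2 du = u/2 - sin(2·π·u)/(4·π) + C, the region integral is 1/12 and the full one is 1/2.
Taking the ratio, P = 1/6.

P ≈ 0.167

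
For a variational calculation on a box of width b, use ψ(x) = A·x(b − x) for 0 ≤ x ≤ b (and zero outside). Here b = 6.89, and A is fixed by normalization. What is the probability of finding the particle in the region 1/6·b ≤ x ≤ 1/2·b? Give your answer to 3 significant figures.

P ≈ 0.465

P = ∫_{1/6·b}^{1/2·b} |ψ(x)|² dx.
With A² fixed by ∫|ψ|² = 1, i.e. A² = (b^5/30)^(−1), substitute and integrate.
In terms of u = x/b (A² and the length scale cancel between numerator and denominator), P = [∫_{1/6}^{1/2} u^2·(1 - u)^2 du] / [∫_{0}^{1} u^2·(1 - u)^2 du].
Using ∫ u^2·(1 - u)^2 du = u^3·(6·u^2 - 15·u + 10)/30, the numerator is ≈ 0.015484 and the denominator is 1/30.
This works out to P = 301/648.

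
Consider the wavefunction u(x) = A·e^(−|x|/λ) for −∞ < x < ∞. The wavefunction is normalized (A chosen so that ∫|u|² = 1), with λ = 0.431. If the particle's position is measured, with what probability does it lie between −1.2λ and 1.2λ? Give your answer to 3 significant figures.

P ≈ 0.909

The probability is P = ∫ |u|² dx over [−1.2λ, 1.2λ].
Since A² = 1/(λ), this is the region integral divided by the full normalization integral.
Both integrals are even about x = 0, so only the x ≥ 0 halves are needed (the factors of 2 cancel). Let t = x/λ; then A² and the length scale cancel, so P = ∫_{0}^{1.2} e^(-2·t) dt ÷ ∫_{0}^{∞} e^(-2·t) dt.
Using ∫ e^(-2·t) dt = -e^(-2·t)/2, the numerator is 1/2 - e^(-12/5)/2 and the denominator is 1/2.
This works out to P = 0.9093.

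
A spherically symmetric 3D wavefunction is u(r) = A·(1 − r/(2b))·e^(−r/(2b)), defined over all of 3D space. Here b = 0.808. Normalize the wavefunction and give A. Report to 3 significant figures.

A ≈ 0.275

Normalization requires ∫|u|² 4πr² dr = 1, integrated from 0 to ∞.
The integral (without the A² prefactor) comes out to 8·π·b^3.
So A² = (8·π·b^3)^(−1).
Plugging in b = 0.808 yields A = 0.2746.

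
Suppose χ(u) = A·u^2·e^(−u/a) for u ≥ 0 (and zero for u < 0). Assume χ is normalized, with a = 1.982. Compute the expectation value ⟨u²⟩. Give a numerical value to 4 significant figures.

⟨u²⟩ = ∫ u^2 |χ|² du over the full domain.
With ∫₀^∞ u^6 e^(−αu) du = 6!/α^7, the ratio of the moment integral to the normalization integral gives ⟨u²⟩ = 15·a^2/2.
Putting a = 1.982 gives 29.462.

⟨u^2⟩ ≈ 29.46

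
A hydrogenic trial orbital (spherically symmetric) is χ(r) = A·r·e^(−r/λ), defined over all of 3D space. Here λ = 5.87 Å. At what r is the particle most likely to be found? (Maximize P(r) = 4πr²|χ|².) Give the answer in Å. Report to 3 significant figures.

Set d/dr [P(r) = 4πr²|χ|²] = 0 and solve for r > 0.
This gives r = 2·λ.
With λ = 5.87, the most probable radial distance is 11.74 Å.

r ≈ 11.7 Å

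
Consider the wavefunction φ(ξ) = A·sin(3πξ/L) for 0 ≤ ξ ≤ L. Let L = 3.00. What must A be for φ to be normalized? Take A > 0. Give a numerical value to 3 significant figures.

A ≈ 0.816

Require ∫ |φ|² dξ = 1 over the whole domain.
Using sin²θ = (1 − cos 2θ)/2, carrying out the integral gives A² · L/2.
Substituting L = 3.00 gives A² = 0.6667, so A = 0.8165.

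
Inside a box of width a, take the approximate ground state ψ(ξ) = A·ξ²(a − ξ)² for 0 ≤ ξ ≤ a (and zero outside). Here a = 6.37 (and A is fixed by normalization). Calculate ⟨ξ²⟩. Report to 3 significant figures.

⟨ξ^2⟩ ≈ 11.1

⟨ξ²⟩ = ∫ ξ^2 |ψ|² dξ over the full domain.
The ratio of the moment integral to the normalization integral gives ⟨ξ²⟩ = 3·a^2/11.
Putting a = 6.37 gives 11.07.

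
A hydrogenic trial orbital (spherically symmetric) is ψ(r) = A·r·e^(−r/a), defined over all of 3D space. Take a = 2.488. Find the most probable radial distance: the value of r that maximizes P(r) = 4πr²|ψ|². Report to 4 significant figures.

The maximum of P(r) = 4πr²|ψ|² occurs where its derivative vanishes.
Solving yields r = 2·a.
With a = 2.488, the most probable radial distance is 4.9760.

r ≈ 4.976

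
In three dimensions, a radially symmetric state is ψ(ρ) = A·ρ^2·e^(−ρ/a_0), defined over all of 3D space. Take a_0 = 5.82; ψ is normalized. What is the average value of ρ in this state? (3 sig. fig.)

The expectation value is the |ψ|²-weighted average of ρ: ∫ ρ|ψ|² 4πρ² dρ.
Evaluating both integrals, ⟨ρ⟩ = 7·a_0/2.
With a_0 = 5.82, ⟨ρ⟩ = 20.37.

⟨ρ⟩ ≈ 20.4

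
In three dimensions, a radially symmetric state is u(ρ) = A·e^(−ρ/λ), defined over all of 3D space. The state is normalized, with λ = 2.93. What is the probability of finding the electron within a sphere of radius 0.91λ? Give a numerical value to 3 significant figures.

Integrate the radial probability density 4πρ²|u|² over ρ ≤ 0.91λ.
A² is fixed by ∫₀^∞ 4πρ²|u|² dρ = 1, i.e. A² = (π·λ^3)^(−1).
Substituting t = ρ/λ, A², 4π and the length scale all cancel in the ratio: P = ∫_{0}^{0.91} t^2·e^(-2·t) dt / ∫_{0}^{∞} t^2·e^(-2·t) dt.
Using ∫ t^2·e^(-2·t) dt = -(2·t^2 + 2·t + 1)·e^(-2·t)/4, the numerator is ≈ 0.068685 and the denominator is 1/4.
The region integral divided by the full integral gives P = 0.2747.

P ≈ 0.275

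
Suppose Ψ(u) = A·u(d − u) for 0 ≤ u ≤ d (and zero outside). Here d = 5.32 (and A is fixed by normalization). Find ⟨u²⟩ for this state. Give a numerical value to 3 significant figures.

⟨u²⟩ = ∫ u^2 |Ψ|² du over the full domain.
Since the A² factors cancel between numerator and denominator, ⟨u²⟩ = 2·d^2/7.
With d = 5.32, ⟨u^2⟩ = 8.086.

⟨u^2⟩ ≈ 8.09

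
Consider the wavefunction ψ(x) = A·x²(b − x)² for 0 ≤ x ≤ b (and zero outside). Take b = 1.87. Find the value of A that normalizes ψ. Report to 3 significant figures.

A ≈ 1.50

The normalization condition is ∫|ψ|² dx = 1 from 0 to b.
The integral (without the A² prefactor) comes out to b^9/630.
So A² = (b^9/630)^(−1).
With b = 1.87: A² = 2.253 and A = 1.501.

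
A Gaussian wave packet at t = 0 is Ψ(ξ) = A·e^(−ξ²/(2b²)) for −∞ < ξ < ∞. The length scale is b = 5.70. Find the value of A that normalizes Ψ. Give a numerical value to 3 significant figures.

A ≈ 0.315

Require ∫ |Ψ|² dξ = 1 over the whole domain.
Carrying out the integral gives A² · √(π)·b.
With b = 5.70: A² = 0.09898 and A = 0.3146.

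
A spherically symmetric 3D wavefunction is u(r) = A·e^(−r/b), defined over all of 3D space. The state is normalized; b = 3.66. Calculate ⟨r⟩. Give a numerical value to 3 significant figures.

⟨r⟩ = ∫ r |u|² 4πr² dr over the full domain.
Using ∫₀^∞ rⁿ e^(−αr) dr = n!/αⁿ⁺¹, since the A² factors cancel between numerator and denominator, ⟨r⟩ = 3·b/2.
With b = 3.66, ⟨r⟩ = 5.490.

⟨r⟩ ≈ 5.49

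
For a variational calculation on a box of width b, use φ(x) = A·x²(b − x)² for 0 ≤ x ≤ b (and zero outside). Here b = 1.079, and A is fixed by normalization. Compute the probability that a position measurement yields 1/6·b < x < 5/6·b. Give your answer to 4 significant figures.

P ≈ 0.9821

The probability is P = ∫ |φ|² dx over [1/6·b, 5/6·b].
Since A² = 1/(b^9/630), this is the region integral divided by the full normalization integral.
In terms of u = x/b (A² and the length scale cancel between numerator and denominator), P = [∫_{1/6}^{5/6} u^4·(1 - u)^4 du] / [∫_{0}^{1} u^4·(1 - u)^4 du].
Using ∫ u^4·(1 - u)^4 du = u^5·(70·u^4 - 315·u^3 + 540·u^2 - 420·u + 126)/630, the numerator is ≈ 0.00155889 and the denominator is 1/630.
Taking the ratio, P = 0.98210.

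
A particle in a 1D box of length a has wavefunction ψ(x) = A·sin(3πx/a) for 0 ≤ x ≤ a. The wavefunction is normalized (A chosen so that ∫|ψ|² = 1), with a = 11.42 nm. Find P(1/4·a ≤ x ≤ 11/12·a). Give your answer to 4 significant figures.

P ≈ 0.6667

|ψ|² is the probability density, so P = ∫_{1/4·a}^{11/12·a} |ψ|² dx.
With A² fixed by ∫|ψ|² = 1, i.e. A² = (a/2)^(−1), substitute and integrate.
Substituting u = x/a, A² and the length scale cancel in the ratio: P = ∫_{1/4}^{11/12} sin(3·π·u)^2 du / ∫_{0}^{1} sin(3·π·u)^2 du.
An antiderivative of sin(3·π·u)^2 is u/2 - sin(6·π·u)/(12·π); evaluating from 1/4 to 11/12 gives 1/3, while the full integral is 1/2.
Evaluating gives P = 2/3.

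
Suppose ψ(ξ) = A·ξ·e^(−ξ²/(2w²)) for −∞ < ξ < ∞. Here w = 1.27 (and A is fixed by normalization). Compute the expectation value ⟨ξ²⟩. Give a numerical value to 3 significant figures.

By definition ⟨ξ²⟩ = ∫ ξ^2 |ψ(ξ)|² dξ.
Differentiating ∫e^(−αξ²) dξ = √(π/α) under α to get the higher moments, the ratio of the moment integral to the normalization integral gives ⟨ξ²⟩ = 3·w^2/2.
With w = 1.27, ⟨ξ^2⟩ = 2.419.

⟨ξ^2⟩ ≈ 2.42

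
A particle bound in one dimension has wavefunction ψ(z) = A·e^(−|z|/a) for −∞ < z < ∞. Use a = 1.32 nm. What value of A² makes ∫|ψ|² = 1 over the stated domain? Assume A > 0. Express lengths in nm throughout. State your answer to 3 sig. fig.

Normalization requires ∫|ψ|² dz = 1, integrated from −∞ to ∞.
Using ∫₀^∞ zⁿ e^(−αz) dz = n!/αⁿ⁺¹, the integral (without the A² prefactor) comes out to a.
Setting this equal to 1 gives A² = 1/(a).
Substituting a = 1.32 gives A² = 0.7576, so A = 0.8704.

A^2 ≈ 0.758 nm^(-1)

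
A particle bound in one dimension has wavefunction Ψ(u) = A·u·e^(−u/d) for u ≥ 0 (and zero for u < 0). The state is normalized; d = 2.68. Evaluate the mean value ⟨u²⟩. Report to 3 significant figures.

⟨u^2⟩ ≈ 21.5

⟨u²⟩ = ∫ u^2 |Ψ|² du over the full domain.
Evaluating both integrals, ⟨u²⟩ = 3·d^2.
Putting d = 2.68 gives 21.55.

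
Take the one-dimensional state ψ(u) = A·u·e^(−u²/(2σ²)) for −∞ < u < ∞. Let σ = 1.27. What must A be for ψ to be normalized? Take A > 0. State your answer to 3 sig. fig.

A ≈ 0.742

Normalization requires ∫|ψ|² du = 1, integrated from −∞ to ∞.
Carrying out the integral gives A² · √(π)·σ^3/2.
Setting this equal to 1 gives A² = 1/(√(π)·σ^3/2).
With σ = 1.27: A² = 0.5509 and A = 0.7422.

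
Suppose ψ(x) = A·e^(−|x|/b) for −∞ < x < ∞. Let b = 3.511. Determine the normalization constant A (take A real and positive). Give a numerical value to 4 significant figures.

The normalization condition is ∫|ψ|² dx = 1 from −∞ to ∞.
With ψ = A·e^(−|x|/b), the integral evaluates to A²·[b].
With b = 3.511: A² = 0.28482 and A = 0.53368.

A ≈ 0.5337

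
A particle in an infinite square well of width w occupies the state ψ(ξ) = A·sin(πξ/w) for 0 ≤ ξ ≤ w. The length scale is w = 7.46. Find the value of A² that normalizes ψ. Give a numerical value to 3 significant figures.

The normalization condition is ∫|ψ|² dξ = 1 from 0 to w.
Using sin²θ = (1 − cos 2θ)/2, carrying out the integral gives A² · w/2.
With w = 7.46: A² = 0.2681 and A = 0.5178.

A^2 ≈ 0.268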